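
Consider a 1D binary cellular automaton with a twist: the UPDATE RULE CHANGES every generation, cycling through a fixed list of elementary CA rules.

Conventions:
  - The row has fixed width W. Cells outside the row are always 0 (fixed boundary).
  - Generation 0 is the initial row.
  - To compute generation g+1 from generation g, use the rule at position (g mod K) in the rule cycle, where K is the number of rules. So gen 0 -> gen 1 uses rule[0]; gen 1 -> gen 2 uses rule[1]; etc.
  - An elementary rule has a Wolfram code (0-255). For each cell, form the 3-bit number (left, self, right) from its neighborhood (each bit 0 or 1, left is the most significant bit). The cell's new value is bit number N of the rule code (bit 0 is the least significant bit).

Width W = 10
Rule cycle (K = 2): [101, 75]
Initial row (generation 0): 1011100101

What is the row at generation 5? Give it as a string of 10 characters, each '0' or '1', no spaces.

Answer: 0111100111

Derivation:
Gen 0: 1011100101
Gen 1 (rule 101): 1100100111
Gen 2 (rule 75): 1101001101
Gen 3 (rule 101): 0111000111
Gen 4 (rule 75): 1101011101
Gen 5 (rule 101): 0111100111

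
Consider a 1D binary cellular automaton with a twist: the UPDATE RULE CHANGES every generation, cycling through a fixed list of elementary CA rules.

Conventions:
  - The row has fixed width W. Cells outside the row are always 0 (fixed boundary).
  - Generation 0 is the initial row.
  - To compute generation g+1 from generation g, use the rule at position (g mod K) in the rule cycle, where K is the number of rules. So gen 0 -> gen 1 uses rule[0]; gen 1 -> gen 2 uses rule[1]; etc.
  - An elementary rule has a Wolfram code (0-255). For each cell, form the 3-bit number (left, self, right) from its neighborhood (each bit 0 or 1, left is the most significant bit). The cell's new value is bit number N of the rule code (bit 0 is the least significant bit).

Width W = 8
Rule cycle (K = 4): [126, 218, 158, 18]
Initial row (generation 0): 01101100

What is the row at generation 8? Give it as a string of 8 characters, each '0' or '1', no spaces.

Gen 0: 01101100
Gen 1 (rule 126): 11111110
Gen 2 (rule 218): 11111111
Gen 3 (rule 158): 11111110
Gen 4 (rule 18): 00000001
Gen 5 (rule 126): 00000011
Gen 6 (rule 218): 00000111
Gen 7 (rule 158): 00001110
Gen 8 (rule 18): 00010001

Answer: 00010001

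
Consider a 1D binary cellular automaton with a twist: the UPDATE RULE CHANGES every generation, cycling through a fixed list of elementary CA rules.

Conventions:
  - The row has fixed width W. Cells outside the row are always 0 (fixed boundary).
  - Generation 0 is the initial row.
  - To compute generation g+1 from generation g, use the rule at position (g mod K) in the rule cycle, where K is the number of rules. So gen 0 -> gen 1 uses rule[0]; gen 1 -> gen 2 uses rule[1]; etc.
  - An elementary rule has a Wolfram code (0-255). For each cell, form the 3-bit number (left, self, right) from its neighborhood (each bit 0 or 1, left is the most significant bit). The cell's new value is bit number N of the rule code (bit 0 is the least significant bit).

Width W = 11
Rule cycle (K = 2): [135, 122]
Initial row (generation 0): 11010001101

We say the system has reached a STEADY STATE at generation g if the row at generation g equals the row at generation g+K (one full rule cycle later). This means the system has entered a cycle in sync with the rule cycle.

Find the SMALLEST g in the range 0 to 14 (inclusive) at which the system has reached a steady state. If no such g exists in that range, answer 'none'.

Answer: none

Derivation:
Gen 0: 11010001101
Gen 1 (rule 135): 00010110001
Gen 2 (rule 122): 00101111010
Gen 3 (rule 135): 11100110010
Gen 4 (rule 122): 10111111101
Gen 5 (rule 135): 10011111001
Gen 6 (rule 122): 01110001110
Gen 7 (rule 135): 10100110100
Gen 8 (rule 122): 01011111010
Gen 9 (rule 135): 11001110010
Gen 10 (rule 122): 11111011101
Gen 11 (rule 135): 01110001001
Gen 12 (rule 122): 11011010110
Gen 13 (rule 135): 00000010000
Gen 14 (rule 122): 00000101000
Gen 15 (rule 135): 11111101011
Gen 16 (rule 122): 10000110111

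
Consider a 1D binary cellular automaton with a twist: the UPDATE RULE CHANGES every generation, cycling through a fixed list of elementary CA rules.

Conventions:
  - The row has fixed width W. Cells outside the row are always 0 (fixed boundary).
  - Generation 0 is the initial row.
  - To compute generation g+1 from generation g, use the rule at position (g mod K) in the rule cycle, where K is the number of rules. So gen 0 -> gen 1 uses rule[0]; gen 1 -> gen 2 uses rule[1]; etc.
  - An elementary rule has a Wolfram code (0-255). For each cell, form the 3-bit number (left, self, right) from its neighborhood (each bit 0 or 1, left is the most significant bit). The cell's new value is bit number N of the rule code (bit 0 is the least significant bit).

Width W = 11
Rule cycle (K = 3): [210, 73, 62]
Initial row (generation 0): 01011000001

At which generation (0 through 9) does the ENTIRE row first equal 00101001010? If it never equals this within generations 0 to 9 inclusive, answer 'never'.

Gen 0: 01011000001
Gen 1 (rule 210): 10001100010
Gen 2 (rule 73): 00101101000
Gen 3 (rule 62): 01111011100
Gen 4 (rule 210): 10111001110
Gen 5 (rule 73): 00101001010
Gen 6 (rule 62): 01111111111
Gen 7 (rule 210): 10111111111
Gen 8 (rule 73): 00100000001
Gen 9 (rule 62): 01110000011

Answer: 5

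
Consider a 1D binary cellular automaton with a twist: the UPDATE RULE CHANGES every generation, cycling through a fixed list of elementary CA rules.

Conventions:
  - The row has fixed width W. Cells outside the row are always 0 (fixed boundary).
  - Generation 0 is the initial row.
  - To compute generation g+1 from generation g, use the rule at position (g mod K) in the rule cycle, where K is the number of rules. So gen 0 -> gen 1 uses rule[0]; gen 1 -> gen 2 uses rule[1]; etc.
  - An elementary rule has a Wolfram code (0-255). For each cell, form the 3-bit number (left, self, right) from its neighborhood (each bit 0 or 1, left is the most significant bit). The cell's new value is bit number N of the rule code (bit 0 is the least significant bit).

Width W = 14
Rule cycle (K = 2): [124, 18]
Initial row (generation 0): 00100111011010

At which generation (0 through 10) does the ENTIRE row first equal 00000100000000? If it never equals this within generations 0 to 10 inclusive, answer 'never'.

Gen 0: 00100111011010
Gen 1 (rule 124): 00110101111111
Gen 2 (rule 18): 01000000000000
Gen 3 (rule 124): 01100000000000
Gen 4 (rule 18): 10010000000000
Gen 5 (rule 124): 11011000000000
Gen 6 (rule 18): 00000100000000
Gen 7 (rule 124): 00000110000000
Gen 8 (rule 18): 00001001000000
Gen 9 (rule 124): 00001101100000
Gen 10 (rule 18): 00010000010000

Answer: 6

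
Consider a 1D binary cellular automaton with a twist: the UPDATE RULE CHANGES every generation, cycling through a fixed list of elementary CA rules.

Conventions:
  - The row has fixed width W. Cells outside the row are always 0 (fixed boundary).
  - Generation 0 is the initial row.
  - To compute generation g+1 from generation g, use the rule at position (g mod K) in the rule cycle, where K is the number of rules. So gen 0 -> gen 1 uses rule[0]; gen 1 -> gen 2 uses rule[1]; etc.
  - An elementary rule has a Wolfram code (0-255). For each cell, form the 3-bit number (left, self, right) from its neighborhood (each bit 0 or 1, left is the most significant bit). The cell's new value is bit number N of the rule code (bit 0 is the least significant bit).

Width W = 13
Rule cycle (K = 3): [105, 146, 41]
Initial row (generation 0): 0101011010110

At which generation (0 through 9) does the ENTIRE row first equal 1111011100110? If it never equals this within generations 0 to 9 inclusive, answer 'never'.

Gen 0: 0101011010110
Gen 1 (rule 105): 0010111101110
Gen 2 (rule 146): 0100011000101
Gen 3 (rule 41): 0001010010010
Gen 4 (rule 105): 1100100000000
Gen 5 (rule 146): 0011010000000
Gen 6 (rule 41): 1010100111111
Gen 7 (rule 105): 0101000100001
Gen 8 (rule 146): 1000101010010
Gen 9 (rule 41): 0010010100000

Answer: never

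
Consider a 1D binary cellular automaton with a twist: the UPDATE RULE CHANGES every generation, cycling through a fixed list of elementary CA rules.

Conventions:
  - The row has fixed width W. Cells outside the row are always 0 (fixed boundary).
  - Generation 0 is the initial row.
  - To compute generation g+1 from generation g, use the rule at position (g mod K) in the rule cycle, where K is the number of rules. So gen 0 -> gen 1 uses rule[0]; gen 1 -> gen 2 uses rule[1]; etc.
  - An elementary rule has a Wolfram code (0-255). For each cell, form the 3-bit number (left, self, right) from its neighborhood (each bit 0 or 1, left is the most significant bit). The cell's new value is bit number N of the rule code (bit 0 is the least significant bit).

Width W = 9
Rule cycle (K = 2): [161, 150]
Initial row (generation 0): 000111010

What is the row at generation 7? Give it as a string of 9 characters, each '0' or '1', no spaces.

Answer: 001000100

Derivation:
Gen 0: 000111010
Gen 1 (rule 161): 110010100
Gen 2 (rule 150): 001110110
Gen 3 (rule 161): 100101000
Gen 4 (rule 150): 111101100
Gen 5 (rule 161): 011010001
Gen 6 (rule 150): 100011011
Gen 7 (rule 161): 001000100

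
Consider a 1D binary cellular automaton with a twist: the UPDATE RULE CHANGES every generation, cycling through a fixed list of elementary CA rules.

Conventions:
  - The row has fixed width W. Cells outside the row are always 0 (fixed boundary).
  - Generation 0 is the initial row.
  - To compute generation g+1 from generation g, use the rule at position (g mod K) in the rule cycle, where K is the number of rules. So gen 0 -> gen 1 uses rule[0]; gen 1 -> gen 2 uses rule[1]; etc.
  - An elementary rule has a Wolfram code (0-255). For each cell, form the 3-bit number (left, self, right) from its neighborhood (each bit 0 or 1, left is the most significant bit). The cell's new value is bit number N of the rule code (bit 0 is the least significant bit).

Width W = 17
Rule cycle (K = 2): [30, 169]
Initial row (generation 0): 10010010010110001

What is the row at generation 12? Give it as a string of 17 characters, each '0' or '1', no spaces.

Answer: 01010001110101010

Derivation:
Gen 0: 10010010010110001
Gen 1 (rule 30): 11111111110101011
Gen 2 (rule 169): 11111111101010110
Gen 3 (rule 30): 10000000001010101
Gen 4 (rule 169): 00111111100101010
Gen 5 (rule 30): 01100000011101011
Gen 6 (rule 169): 01001111011010110
Gen 7 (rule 30): 11111000010010101
Gen 8 (rule 169): 11110011000001010
Gen 9 (rule 30): 10001110100011011
Gen 10 (rule 169): 00101101001010110
Gen 11 (rule 30): 01101001111010101
Gen 12 (rule 169): 01010001110101010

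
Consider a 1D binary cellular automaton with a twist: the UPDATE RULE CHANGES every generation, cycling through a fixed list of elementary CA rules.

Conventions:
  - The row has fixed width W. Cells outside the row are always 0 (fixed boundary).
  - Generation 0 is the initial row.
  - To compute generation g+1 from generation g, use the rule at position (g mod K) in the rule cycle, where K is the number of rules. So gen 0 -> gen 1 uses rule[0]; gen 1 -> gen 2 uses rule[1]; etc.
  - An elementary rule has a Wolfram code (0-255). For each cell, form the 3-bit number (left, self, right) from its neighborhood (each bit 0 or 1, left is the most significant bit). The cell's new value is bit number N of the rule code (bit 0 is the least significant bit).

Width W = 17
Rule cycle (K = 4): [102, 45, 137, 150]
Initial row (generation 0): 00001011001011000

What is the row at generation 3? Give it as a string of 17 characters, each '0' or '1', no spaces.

Answer: 10000011100010010

Derivation:
Gen 0: 00001011001011000
Gen 1 (rule 102): 00011101011101000
Gen 2 (rule 45): 11010011110011011
Gen 3 (rule 137): 10000011100010010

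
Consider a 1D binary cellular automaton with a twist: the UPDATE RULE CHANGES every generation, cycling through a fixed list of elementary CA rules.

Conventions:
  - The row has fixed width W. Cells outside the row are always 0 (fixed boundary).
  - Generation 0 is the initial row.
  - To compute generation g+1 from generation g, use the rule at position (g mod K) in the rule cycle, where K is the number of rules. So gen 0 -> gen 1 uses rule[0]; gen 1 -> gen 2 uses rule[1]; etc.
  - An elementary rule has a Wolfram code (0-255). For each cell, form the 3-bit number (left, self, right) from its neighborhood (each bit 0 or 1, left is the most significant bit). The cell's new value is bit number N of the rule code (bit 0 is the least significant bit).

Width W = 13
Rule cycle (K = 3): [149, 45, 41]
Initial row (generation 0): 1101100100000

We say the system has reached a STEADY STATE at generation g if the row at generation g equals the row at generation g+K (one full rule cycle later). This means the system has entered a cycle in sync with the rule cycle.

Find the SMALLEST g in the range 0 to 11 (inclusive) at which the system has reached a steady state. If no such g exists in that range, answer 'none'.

Gen 0: 1101100100000
Gen 1 (rule 149): 0000010111111
Gen 2 (rule 45): 1111011100000
Gen 3 (rule 41): 1000110001111
Gen 4 (rule 149): 1110001100110
Gen 5 (rule 45): 1000101000100
Gen 6 (rule 41): 0010010010001
Gen 7 (rule 149): 1011011011101
Gen 8 (rule 45): 1110110110011
Gen 9 (rule 41): 1001101100010
Gen 10 (rule 149): 1100000011011
Gen 11 (rule 45): 1001111010110
Gen 12 (rule 41): 0001000101100
Gen 13 (rule 149): 1101110100011
Gen 14 (rule 45): 1011001101010

Answer: none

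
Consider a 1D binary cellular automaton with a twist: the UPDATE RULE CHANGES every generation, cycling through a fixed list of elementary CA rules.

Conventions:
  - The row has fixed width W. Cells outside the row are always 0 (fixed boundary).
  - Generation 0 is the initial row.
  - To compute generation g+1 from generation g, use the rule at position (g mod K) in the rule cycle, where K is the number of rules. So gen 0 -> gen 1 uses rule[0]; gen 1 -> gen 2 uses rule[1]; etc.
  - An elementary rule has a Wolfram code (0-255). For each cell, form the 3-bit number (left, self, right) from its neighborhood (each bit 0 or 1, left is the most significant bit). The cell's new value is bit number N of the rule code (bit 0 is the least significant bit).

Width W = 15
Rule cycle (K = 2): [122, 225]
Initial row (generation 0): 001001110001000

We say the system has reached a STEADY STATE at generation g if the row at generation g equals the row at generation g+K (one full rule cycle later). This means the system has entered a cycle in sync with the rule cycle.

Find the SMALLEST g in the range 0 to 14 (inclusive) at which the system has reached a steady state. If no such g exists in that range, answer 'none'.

Gen 0: 001001110001000
Gen 1 (rule 122): 010111011010100
Gen 2 (rule 225): 001011101101001
Gen 3 (rule 122): 010110111110110
Gen 4 (rule 225): 001011011111010
Gen 5 (rule 122): 010111110001101
Gen 6 (rule 225): 001011110100110
Gen 7 (rule 122): 010110011011111
Gen 8 (rule 225): 001010001101111
Gen 9 (rule 122): 010101011111001
Gen 10 (rule 225): 001010101111000
Gen 11 (rule 122): 010101011001100
Gen 12 (rule 225): 001010101000101
Gen 13 (rule 122): 010101010101010
Gen 14 (rule 225): 001010101010100
Gen 15 (rule 122): 010101010101010
Gen 16 (rule 225): 001010101010100

Answer: 13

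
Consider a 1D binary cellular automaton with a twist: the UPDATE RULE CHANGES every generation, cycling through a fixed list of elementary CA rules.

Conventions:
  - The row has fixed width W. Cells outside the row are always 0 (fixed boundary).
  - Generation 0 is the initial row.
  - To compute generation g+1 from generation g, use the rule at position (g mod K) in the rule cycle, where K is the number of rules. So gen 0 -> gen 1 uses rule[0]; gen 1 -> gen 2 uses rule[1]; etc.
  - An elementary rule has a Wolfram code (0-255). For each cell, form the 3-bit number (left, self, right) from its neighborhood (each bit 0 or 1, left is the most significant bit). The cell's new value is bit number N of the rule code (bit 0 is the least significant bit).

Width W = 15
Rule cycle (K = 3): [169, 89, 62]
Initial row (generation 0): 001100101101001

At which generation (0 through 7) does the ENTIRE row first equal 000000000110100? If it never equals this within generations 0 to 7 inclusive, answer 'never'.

Answer: never

Derivation:
Gen 0: 001100101101001
Gen 1 (rule 169): 101000011010000
Gen 2 (rule 89): 000111011001111
Gen 3 (rule 62): 001100110111000
Gen 4 (rule 169): 101000101110011
Gen 5 (rule 89): 000110001011011
Gen 6 (rule 62): 001101011110110
Gen 7 (rule 169): 101010111101100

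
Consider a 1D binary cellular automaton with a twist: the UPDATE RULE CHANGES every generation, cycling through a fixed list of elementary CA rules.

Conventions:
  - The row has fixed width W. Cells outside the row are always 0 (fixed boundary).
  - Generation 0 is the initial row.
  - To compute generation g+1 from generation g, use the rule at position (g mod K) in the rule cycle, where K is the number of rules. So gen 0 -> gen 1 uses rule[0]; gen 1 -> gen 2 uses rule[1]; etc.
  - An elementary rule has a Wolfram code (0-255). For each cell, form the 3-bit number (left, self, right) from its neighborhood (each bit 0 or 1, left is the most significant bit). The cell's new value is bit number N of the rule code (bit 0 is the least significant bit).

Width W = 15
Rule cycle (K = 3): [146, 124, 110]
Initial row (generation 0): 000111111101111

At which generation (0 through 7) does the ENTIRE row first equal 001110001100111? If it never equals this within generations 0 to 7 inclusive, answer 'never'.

Answer: 2

Derivation:
Gen 0: 000111111101111
Gen 1 (rule 146): 001011111000110
Gen 2 (rule 124): 001110001100111
Gen 3 (rule 110): 011010011101101
Gen 4 (rule 146): 100001101000000
Gen 5 (rule 124): 110001111100000
Gen 6 (rule 110): 110011000100000
Gen 7 (rule 146): 001100101010000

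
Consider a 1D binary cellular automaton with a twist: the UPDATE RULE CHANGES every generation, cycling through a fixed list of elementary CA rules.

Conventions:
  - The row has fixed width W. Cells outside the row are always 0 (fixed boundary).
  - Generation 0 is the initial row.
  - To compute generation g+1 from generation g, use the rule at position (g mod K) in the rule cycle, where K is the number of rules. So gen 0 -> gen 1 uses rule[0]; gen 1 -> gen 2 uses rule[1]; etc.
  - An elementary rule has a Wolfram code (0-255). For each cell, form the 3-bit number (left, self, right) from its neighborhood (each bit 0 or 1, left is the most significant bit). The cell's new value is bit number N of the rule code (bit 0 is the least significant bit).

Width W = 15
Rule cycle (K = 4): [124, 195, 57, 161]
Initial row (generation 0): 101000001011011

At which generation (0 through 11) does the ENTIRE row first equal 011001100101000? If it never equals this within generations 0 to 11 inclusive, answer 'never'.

Gen 0: 101000001011011
Gen 1 (rule 124): 111100001111111
Gen 2 (rule 195): 011101110111111
Gen 3 (rule 57): 010011001100000
Gen 4 (rule 161): 000000000001111
Gen 5 (rule 124): 000000000001001
Gen 6 (rule 195): 111111111110010
Gen 7 (rule 57): 100000000001001
Gen 8 (rule 161): 001111111100000
Gen 9 (rule 124): 001000000110000
Gen 10 (rule 195): 110011111010111
Gen 11 (rule 57): 101010000101100

Answer: never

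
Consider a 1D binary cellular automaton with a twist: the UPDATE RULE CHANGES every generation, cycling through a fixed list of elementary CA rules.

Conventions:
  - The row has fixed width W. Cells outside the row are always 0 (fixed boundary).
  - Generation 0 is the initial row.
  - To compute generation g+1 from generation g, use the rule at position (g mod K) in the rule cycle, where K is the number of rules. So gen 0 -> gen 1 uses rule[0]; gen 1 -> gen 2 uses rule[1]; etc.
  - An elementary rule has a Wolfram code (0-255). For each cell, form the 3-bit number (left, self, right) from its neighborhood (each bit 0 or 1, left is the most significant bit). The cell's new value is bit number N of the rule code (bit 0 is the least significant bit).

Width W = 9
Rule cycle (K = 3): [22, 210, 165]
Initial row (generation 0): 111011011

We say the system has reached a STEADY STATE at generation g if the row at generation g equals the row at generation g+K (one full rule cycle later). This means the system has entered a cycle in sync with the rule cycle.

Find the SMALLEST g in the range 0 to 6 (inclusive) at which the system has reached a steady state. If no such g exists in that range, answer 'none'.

Gen 0: 111011011
Gen 1 (rule 22): 000000000
Gen 2 (rule 210): 000000000
Gen 3 (rule 165): 111111111
Gen 4 (rule 22): 000000000
Gen 5 (rule 210): 000000000
Gen 6 (rule 165): 111111111
Gen 7 (rule 22): 000000000
Gen 8 (rule 210): 000000000
Gen 9 (rule 165): 111111111

Answer: 1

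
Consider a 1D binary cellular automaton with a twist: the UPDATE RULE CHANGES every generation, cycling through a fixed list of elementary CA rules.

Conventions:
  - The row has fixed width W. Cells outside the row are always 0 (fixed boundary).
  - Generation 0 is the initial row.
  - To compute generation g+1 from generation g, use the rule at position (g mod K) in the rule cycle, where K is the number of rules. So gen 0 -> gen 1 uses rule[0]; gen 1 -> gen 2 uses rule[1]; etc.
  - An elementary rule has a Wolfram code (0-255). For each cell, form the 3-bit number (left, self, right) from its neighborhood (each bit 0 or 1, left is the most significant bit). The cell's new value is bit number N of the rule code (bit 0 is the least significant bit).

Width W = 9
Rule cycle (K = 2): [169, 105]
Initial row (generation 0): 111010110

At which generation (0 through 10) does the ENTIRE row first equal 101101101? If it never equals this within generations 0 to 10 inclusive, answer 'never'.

Gen 0: 111010110
Gen 1 (rule 169): 110101100
Gen 2 (rule 105): 111011101
Gen 3 (rule 169): 110111010
Gen 4 (rule 105): 111101100
Gen 5 (rule 169): 111011001
Gen 6 (rule 105): 101111000
Gen 7 (rule 169): 011110011
Gen 8 (rule 105): 010010011
Gen 9 (rule 169): 000000010
Gen 10 (rule 105): 111111000

Answer: never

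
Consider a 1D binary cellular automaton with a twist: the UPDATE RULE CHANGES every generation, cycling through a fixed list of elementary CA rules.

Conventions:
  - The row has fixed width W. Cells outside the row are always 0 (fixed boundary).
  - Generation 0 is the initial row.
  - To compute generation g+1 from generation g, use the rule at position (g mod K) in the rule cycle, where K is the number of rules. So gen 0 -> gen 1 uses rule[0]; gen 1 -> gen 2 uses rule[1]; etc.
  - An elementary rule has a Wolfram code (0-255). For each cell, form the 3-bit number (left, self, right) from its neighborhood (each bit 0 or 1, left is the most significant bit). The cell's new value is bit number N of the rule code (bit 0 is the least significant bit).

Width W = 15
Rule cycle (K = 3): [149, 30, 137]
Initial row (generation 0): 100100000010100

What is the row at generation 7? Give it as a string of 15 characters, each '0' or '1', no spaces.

Gen 0: 100100000010100
Gen 1 (rule 149): 110111111010111
Gen 2 (rule 30): 100100000010100
Gen 3 (rule 137): 000001111000001
Gen 4 (rule 149): 111100110111101
Gen 5 (rule 30): 100011100100001
Gen 6 (rule 137): 001011000001100
Gen 7 (rule 149): 101000111100011

Answer: 101000111100011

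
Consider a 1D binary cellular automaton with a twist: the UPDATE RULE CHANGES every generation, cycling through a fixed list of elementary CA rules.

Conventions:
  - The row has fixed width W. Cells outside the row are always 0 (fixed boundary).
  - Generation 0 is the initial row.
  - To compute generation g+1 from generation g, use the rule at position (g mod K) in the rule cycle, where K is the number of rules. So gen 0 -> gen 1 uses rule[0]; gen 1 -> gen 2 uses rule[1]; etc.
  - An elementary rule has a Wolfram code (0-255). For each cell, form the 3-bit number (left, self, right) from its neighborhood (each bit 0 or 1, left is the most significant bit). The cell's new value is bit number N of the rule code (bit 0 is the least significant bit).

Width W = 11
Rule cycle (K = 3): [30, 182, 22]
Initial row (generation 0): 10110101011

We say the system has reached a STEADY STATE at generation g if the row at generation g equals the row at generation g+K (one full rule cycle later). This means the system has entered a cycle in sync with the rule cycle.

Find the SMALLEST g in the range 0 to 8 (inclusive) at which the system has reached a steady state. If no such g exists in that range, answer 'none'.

Gen 0: 10110101011
Gen 1 (rule 30): 10100101010
Gen 2 (rule 182): 11111111111
Gen 3 (rule 22): 00000000000
Gen 4 (rule 30): 00000000000
Gen 5 (rule 182): 00000000000
Gen 6 (rule 22): 00000000000
Gen 7 (rule 30): 00000000000
Gen 8 (rule 182): 00000000000
Gen 9 (rule 22): 00000000000
Gen 10 (rule 30): 00000000000
Gen 11 (rule 182): 00000000000

Answer: 3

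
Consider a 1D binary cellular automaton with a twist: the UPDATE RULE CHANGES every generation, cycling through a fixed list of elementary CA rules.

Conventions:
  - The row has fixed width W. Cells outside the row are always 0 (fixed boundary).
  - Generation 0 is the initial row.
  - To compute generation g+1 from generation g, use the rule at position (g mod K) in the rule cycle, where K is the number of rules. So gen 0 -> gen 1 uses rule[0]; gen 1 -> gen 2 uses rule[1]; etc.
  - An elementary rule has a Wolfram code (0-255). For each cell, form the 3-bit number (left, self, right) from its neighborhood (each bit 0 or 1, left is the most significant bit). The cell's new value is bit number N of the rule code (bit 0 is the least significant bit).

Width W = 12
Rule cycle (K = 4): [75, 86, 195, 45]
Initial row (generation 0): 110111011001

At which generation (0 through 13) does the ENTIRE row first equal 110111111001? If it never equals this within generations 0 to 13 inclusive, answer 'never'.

Answer: never

Derivation:
Gen 0: 110111011001
Gen 1 (rule 75): 110101011010
Gen 2 (rule 86): 010101001011
Gen 3 (rule 195): 100000010001
Gen 4 (rule 45): 101111010101
Gen 5 (rule 75): 001001000000
Gen 6 (rule 86): 011111100000
Gen 7 (rule 195): 101111101111
Gen 8 (rule 45): 111000011000
Gen 9 (rule 75): 101011111011
Gen 10 (rule 86): 101000001001
Gen 11 (rule 195): 000011110010
Gen 12 (rule 45): 111010000010
Gen 13 (rule 75): 101000111100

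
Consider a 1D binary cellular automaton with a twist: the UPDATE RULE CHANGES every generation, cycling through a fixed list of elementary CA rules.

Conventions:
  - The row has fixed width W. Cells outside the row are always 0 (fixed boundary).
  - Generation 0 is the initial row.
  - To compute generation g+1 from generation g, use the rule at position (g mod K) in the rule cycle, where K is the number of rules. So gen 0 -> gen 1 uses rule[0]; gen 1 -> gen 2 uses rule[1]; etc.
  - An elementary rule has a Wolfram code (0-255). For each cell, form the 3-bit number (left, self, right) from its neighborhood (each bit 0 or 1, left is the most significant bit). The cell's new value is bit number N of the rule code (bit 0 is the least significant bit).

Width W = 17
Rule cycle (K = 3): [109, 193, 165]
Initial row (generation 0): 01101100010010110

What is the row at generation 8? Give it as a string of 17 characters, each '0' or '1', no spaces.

Gen 0: 01101100010010110
Gen 1 (rule 109): 01111101010011110
Gen 2 (rule 193): 00111100000001110
Gen 3 (rule 165): 10011001111100100
Gen 4 (rule 109): 10011001000100101
Gen 5 (rule 193): 00001000010000000
Gen 6 (rule 165): 11101011010111111
Gen 7 (rule 109): 10111111111100001
Gen 8 (rule 193): 00011111111101100

Answer: 00011111111101100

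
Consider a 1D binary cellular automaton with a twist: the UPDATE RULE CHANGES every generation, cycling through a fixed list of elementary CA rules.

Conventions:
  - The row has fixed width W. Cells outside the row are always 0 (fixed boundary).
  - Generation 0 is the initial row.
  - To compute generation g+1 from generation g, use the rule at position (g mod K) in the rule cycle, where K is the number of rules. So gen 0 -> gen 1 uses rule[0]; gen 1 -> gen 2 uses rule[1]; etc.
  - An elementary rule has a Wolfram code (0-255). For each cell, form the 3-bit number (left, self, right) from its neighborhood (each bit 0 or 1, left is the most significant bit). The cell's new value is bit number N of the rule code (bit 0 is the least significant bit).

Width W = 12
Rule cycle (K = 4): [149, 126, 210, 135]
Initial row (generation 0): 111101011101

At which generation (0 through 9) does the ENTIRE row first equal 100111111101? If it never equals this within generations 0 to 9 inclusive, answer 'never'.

Answer: 5

Derivation:
Gen 0: 111101011101
Gen 1 (rule 149): 011001001001
Gen 2 (rule 126): 111111111111
Gen 3 (rule 210): 011111111111
Gen 4 (rule 135): 101111111110
Gen 5 (rule 149): 100111111101
Gen 6 (rule 126): 111100000111
Gen 7 (rule 210): 011110001011
Gen 8 (rule 135): 101100111000
Gen 9 (rule 149): 100010010111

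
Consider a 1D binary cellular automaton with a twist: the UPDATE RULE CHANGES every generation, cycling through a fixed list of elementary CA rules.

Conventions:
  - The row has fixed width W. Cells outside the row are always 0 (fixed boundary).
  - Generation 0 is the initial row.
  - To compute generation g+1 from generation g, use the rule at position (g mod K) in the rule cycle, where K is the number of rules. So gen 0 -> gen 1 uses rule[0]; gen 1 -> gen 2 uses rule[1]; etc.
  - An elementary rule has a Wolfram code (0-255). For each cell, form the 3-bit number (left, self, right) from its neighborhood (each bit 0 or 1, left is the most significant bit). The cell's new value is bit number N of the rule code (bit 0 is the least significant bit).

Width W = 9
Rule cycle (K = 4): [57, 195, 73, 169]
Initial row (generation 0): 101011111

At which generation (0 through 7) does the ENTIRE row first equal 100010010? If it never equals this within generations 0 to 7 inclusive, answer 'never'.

Answer: 4

Derivation:
Gen 0: 101011111
Gen 1 (rule 57): 010110000
Gen 2 (rule 195): 100010111
Gen 3 (rule 73): 001000101
Gen 4 (rule 169): 100010010
Gen 5 (rule 57): 011001001
Gen 6 (rule 195): 101010010
Gen 7 (rule 73): 000000000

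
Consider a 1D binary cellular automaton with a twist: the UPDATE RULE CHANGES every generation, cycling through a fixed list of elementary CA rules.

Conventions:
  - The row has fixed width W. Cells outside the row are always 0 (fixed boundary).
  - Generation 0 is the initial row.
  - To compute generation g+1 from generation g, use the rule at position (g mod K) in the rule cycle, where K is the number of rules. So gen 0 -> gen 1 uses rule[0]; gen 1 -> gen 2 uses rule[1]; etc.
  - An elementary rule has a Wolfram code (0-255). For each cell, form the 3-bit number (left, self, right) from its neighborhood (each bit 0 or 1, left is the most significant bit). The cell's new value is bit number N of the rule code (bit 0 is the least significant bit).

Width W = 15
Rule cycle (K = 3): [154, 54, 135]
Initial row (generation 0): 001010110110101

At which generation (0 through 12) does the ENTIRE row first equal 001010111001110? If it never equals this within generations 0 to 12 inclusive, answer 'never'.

Gen 0: 001010110110101
Gen 1 (rule 154): 010000100100000
Gen 2 (rule 54): 111001111110000
Gen 3 (rule 135): 010010111100111
Gen 4 (rule 154): 101100111011110
Gen 5 (rule 54): 110011000100001
Gen 6 (rule 135): 000100011101111
Gen 7 (rule 154): 001010111001110
Gen 8 (rule 54): 011111000110001
Gen 9 (rule 135): 101110011000111
Gen 10 (rule 154): 001101110101110
Gen 11 (rule 54): 010010001110001
Gen 12 (rule 135): 110110110100111

Answer: 7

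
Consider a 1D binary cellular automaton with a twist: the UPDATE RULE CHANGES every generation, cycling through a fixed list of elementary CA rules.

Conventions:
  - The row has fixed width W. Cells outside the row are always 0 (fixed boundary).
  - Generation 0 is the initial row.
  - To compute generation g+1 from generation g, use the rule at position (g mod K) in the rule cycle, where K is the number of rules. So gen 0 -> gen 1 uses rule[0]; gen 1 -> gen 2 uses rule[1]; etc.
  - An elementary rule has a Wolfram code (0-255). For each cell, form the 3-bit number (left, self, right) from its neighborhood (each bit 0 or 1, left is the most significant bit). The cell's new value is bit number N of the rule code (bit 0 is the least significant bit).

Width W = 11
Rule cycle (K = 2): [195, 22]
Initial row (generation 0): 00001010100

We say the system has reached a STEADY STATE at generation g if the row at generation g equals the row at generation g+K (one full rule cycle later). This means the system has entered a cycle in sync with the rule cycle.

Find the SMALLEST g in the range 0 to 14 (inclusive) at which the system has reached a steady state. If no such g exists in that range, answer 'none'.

Answer: 14

Derivation:
Gen 0: 00001010100
Gen 1 (rule 195): 11110000001
Gen 2 (rule 22): 00001000011
Gen 3 (rule 195): 11110011101
Gen 4 (rule 22): 00001100001
Gen 5 (rule 195): 11110101110
Gen 6 (rule 22): 00000100001
Gen 7 (rule 195): 11111001110
Gen 8 (rule 22): 00000110001
Gen 9 (rule 195): 11111010110
Gen 10 (rule 22): 00000010001
Gen 11 (rule 195): 11111100110
Gen 12 (rule 22): 00000011001
Gen 13 (rule 195): 11111101010
Gen 14 (rule 22): 00000001011
Gen 15 (rule 195): 11111110001
Gen 16 (rule 22): 00000001011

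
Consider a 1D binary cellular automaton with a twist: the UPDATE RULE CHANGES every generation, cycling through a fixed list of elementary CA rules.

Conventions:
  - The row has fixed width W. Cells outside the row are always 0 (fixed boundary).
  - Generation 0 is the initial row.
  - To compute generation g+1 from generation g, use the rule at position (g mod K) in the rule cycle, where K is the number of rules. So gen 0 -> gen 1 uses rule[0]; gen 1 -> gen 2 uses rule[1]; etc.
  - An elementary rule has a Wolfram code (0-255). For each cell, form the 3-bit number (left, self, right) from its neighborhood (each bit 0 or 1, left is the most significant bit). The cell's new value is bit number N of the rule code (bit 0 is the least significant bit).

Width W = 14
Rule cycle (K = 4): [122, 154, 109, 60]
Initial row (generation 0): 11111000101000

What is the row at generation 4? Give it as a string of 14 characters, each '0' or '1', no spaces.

Answer: 01000110000111

Derivation:
Gen 0: 11111000101000
Gen 1 (rule 122): 10001101010100
Gen 2 (rule 154): 01011000000010
Gen 3 (rule 109): 01111011111010
Gen 4 (rule 60): 01000110000111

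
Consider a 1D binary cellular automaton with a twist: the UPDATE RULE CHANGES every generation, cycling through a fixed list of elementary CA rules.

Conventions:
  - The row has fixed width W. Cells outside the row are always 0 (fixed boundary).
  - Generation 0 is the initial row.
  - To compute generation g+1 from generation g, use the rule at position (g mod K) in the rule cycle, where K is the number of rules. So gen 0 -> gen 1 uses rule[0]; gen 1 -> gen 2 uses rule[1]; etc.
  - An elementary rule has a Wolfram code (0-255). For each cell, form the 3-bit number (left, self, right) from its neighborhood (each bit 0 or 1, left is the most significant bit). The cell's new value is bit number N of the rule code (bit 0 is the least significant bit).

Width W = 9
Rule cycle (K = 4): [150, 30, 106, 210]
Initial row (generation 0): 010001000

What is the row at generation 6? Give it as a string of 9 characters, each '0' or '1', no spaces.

Answer: 110100110

Derivation:
Gen 0: 010001000
Gen 1 (rule 150): 111011100
Gen 2 (rule 30): 100010010
Gen 3 (rule 106): 000100100
Gen 4 (rule 210): 001011010
Gen 5 (rule 150): 011000011
Gen 6 (rule 30): 110100110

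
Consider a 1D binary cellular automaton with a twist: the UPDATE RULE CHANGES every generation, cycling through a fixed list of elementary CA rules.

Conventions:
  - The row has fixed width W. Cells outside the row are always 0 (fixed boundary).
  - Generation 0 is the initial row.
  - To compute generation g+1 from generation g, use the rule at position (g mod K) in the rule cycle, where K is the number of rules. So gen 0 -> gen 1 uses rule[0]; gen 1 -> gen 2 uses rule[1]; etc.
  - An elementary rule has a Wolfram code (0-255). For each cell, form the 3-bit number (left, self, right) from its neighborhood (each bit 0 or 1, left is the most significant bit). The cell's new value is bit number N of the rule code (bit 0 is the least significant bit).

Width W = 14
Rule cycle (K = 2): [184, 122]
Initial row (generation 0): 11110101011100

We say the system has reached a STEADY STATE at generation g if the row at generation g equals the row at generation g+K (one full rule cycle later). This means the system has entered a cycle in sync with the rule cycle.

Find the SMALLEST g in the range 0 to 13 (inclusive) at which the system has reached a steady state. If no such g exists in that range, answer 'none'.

Answer: none

Derivation:
Gen 0: 11110101011100
Gen 1 (rule 184): 11101010111010
Gen 2 (rule 122): 10110101101101
Gen 3 (rule 184): 01101011011010
Gen 4 (rule 122): 11110111111101
Gen 5 (rule 184): 11101111111010
Gen 6 (rule 122): 10111000001101
Gen 7 (rule 184): 01110100001010
Gen 8 (rule 122): 11011010010101
Gen 9 (rule 184): 10110101001010
Gen 10 (rule 122): 01111010110101
Gen 11 (rule 184): 01110101101010
Gen 12 (rule 122): 11011011110101
Gen 13 (rule 184): 10110111101010
Gen 14 (rule 122): 01111100110101
Gen 15 (rule 184): 01111010101010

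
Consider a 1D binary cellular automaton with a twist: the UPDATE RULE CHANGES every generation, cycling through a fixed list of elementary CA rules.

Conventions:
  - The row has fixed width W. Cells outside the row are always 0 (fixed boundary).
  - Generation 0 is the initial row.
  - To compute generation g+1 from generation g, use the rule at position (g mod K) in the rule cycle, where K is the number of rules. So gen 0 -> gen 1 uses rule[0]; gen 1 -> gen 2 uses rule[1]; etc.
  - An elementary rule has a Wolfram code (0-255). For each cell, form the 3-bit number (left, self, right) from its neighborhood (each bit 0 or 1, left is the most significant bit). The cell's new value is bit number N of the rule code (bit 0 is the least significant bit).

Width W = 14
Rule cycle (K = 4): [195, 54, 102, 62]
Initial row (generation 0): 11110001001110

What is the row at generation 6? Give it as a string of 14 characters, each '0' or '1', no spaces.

Gen 0: 11110001001110
Gen 1 (rule 195): 01110110010110
Gen 2 (rule 54): 10001001111001
Gen 3 (rule 102): 10011010001011
Gen 4 (rule 62): 11110111011110
Gen 5 (rule 195): 01110011001110
Gen 6 (rule 54): 10001100110001

Answer: 10001100110001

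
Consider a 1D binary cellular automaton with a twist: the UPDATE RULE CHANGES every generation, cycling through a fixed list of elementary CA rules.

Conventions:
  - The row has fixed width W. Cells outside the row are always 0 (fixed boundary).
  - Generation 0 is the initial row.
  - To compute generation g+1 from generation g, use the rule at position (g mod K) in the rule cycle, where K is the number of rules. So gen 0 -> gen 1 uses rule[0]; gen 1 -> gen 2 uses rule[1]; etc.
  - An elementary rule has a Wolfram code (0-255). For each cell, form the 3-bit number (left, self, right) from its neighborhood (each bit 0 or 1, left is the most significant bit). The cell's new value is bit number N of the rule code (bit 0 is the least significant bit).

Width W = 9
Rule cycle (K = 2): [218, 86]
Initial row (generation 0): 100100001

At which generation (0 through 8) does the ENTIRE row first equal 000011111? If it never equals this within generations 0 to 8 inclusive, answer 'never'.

Gen 0: 100100001
Gen 1 (rule 218): 011010010
Gen 2 (rule 86): 101011111
Gen 3 (rule 218): 000011111
Gen 4 (rule 86): 000100001
Gen 5 (rule 218): 001010010
Gen 6 (rule 86): 011011111
Gen 7 (rule 218): 111011111
Gen 8 (rule 86): 001000001

Answer: 3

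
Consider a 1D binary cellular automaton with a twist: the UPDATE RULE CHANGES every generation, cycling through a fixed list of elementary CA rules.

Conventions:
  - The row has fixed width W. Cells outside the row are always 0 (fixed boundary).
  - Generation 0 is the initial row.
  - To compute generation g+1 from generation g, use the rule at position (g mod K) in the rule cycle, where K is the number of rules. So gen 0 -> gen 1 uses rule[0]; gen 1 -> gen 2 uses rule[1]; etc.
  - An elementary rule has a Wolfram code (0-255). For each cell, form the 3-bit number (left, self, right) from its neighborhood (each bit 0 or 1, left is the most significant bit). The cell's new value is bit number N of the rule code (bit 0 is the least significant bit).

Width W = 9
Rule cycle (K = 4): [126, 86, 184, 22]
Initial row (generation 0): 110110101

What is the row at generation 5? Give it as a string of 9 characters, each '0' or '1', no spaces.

Answer: 000000000

Derivation:
Gen 0: 110110101
Gen 1 (rule 126): 111111111
Gen 2 (rule 86): 000000001
Gen 3 (rule 184): 000000000
Gen 4 (rule 22): 000000000
Gen 5 (rule 126): 000000000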